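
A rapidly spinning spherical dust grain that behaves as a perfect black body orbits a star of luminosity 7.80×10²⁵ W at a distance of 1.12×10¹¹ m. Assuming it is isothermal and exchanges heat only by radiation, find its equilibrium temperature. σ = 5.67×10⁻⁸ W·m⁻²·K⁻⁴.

First find the stellar flux at distance d: S = L/(4πd²) = 7.80×10²⁵/(4π·(1.12×10¹¹)²) = 494.8 W/m².
For an isothermal sphere, absorbed (1−a)S·πr² = emitted σ·4πr²·T⁴, so T⁴ = (1−a)S/(4σ).
T⁴ = 1.00·494.8/(4·5.67×10⁻⁸) = 2.182×10⁹ K⁴.

T ≈ 216 K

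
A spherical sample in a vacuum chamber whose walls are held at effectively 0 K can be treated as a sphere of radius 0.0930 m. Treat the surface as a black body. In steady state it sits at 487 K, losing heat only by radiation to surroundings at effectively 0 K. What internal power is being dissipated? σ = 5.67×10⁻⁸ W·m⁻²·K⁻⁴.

P ≈ 347 W

Steady state: P = εσA T⁴.
A = 4πr² = 0.1087 m²; T⁴ = (487)⁴ = 5.625×10¹⁰ K⁴.
P = 1.0 × 5.67×10⁻⁸ × 0.1087 × 5.625×10¹⁰.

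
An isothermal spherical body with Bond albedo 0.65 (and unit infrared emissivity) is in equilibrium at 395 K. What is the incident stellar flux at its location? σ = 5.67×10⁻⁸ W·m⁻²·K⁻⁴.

(1−a)S·πr² = σ·4πr²·T⁴ ⇒ S = 4σT⁴/(1−a).
S = 4·5.67×10⁻⁸·2.434×10¹⁰/0.350.

S ≈ 15800 W/m²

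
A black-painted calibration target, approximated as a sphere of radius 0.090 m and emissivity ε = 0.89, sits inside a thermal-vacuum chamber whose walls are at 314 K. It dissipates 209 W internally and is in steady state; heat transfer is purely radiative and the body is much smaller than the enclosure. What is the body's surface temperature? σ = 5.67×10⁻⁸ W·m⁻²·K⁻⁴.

For a small grey body in a large enclosure, net radiated power = εσA(T⁴ − T_w⁴).
Steady state: P = εσA(T⁴ − T_w⁴) with A = 4πr² = 0.1018 m².
T⁴ = P/(εσA) + T_w⁴ = 209/(0.89·5.67×10⁻⁸·0.1018) + (314)⁴
    = 4.069×10¹⁰ + 9.721×10⁹ = 5.041×10¹⁰ K⁴.

T ≈ 474 K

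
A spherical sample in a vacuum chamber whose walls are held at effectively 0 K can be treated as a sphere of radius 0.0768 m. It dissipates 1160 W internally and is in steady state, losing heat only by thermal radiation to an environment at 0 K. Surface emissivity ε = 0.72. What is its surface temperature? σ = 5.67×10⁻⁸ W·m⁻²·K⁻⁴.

T ≈ 787 K

Steady state: internal power = radiated power, P = εσA T⁴.
Radiating area A = 4πr² = 0.07412 m².
T⁴ = P/(εσA) = 1160/(0.72·5.67×10⁻⁸·0.07412) = 3.834×10¹¹ K⁴.
T = (3.834×10¹¹)^(1/4).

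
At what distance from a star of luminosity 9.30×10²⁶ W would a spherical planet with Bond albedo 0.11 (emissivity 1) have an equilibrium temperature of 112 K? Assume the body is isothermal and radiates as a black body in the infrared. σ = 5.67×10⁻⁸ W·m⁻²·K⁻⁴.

For an isothermal black-emitting sphere, (1−a)S·πr² = σ·4πr²·T⁴ ⇒ S = 4σT⁴/(1−a).
S = 4·5.67×10⁻⁸·(112)⁴/0.890 = 40.10 W/m².
Flux falls as S = L/(4πd²), so d = √(L/(4πS)) = √(9.30×10²⁶/(4π·40.10)).

d ≈ 1.36×10¹² m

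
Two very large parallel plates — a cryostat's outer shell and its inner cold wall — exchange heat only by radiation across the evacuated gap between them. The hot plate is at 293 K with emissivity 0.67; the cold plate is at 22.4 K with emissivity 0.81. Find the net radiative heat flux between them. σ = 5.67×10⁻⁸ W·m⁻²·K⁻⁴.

For two infinite grey parallel plates, q = σ(T₁⁴ − T₂⁴)/(1/ε₁ + 1/ε₂ − 1).
T₁⁴ − T₂⁴ = 7.370×10⁹ − 2.518×10⁵ = 7.370×10⁹ K⁴.
1/ε₁ + 1/ε₂ − 1 = 1.493 + 1.235 − 1 = 1.727.
q = 5.67×10⁻⁸ × 7.370×10⁹ / 1.727.

q ≈ 242 W/m²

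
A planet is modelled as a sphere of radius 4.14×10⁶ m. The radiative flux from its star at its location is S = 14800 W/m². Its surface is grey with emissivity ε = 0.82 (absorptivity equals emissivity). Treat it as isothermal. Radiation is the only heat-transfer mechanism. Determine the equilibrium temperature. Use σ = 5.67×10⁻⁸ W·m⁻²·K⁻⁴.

T ≈ 505 K

At equilibrium, absorbed power = emitted power.
Absorbing cross-section = πr² = 5.385×10¹³ m²; emitting surface = 4πr² = 2.154×10¹⁴ m² (ratio 4).
εS·A_cross = εσ·A_surf·T⁴  ⇒  T⁴ = S/(4σ)   (ε cancels).
T⁴ = 14800/(4·5.67×10⁻⁸) = 6.526×10¹⁰ K⁴.
T = (6.526×10¹⁰)^(1/4).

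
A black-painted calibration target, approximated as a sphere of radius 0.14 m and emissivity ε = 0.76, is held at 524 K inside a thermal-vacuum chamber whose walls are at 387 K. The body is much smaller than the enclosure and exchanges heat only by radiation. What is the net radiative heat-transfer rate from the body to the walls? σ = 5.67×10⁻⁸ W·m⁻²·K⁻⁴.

For a small grey body in a large enclosure: P_net = εσA(T_body⁴ − T_wall⁴).
A = 4πr² = 0.2463 m²; T_body⁴ − T_wall⁴ = 7.539×10¹⁰ − 2.243×10¹⁰ = 5.296×10¹⁰ K⁴.
|P_net| = 0.76·5.67×10⁻⁸·0.2463·5.296×10¹⁰.

P_net ≈ 562 W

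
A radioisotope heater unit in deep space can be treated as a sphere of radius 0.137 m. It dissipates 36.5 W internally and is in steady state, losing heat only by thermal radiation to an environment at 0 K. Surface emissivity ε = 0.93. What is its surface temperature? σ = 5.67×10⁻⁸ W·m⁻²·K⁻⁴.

T ≈ 233 K

Steady state: internal power = radiated power, P = εσA T⁴.
Radiating area A = 4πr² = 0.2359 m².
T⁴ = P/(εσA) = 36.5/(0.93·5.67×10⁻⁸·0.2359) = 2.935×10⁹ K⁴.
T = (2.935×10⁹)^(1/4).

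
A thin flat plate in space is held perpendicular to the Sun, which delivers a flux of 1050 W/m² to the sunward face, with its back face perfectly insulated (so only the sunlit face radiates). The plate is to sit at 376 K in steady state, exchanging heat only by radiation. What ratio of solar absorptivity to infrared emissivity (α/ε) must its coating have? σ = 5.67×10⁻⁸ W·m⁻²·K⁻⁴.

α/ε ≈ 1.08

Balance: αS·A = εσ·1A·T⁴ ⇒ α/ε = σT⁴/S.
α/ε = 5.67×10⁻⁸·(376)⁴/1050 = 5.67×10⁻⁸·1.999×10¹⁰/1050.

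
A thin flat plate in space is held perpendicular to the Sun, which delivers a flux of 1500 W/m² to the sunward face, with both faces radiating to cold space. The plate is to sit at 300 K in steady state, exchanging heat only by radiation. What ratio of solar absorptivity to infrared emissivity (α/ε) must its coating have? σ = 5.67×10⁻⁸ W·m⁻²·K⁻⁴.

Balance: αS·A = εσ·2A·T⁴ ⇒ α/ε = 2σT⁴/S.
α/ε = 2·5.67×10⁻⁸·(300)⁴/1500 = 2·5.67×10⁻⁸·8.100×10⁹/1500.

α/ε ≈ 0.612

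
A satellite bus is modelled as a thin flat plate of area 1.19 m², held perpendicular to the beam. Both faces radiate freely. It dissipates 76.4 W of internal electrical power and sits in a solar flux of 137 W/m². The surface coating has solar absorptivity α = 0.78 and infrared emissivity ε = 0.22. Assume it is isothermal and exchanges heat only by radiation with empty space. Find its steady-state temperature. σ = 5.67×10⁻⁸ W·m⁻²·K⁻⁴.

At steady state, absorbed solar power + internal power = radiated power.
Absorbed: α·S·A_cross = 0.78·137·1.190 = 127.2 W (cross-section A).
Total input = 127.2 + 76.4 = 203.6 W.
Radiated: εσ·A_surf·T⁴ with A_surf = 2A = 2.380 m².
T⁴ = 203.6/(0.22·5.67×10⁻⁸·2.380) = 6.857×10⁹ K⁴.

T ≈ 288 K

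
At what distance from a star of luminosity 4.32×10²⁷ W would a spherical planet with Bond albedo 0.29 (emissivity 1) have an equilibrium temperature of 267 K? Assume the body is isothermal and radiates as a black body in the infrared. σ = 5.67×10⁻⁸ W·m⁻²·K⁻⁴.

For an isothermal black-emitting sphere, (1−a)S·πr² = σ·4πr²·T⁴ ⇒ S = 4σT⁴/(1−a).
S = 4·5.67×10⁻⁸·(267)⁴/0.710 = 1623 W/m².
Flux falls as S = L/(4πd²), so d = √(L/(4πS)) = √(4.32×10²⁷/(4π·1623)).

d ≈ 4.60×10¹¹ m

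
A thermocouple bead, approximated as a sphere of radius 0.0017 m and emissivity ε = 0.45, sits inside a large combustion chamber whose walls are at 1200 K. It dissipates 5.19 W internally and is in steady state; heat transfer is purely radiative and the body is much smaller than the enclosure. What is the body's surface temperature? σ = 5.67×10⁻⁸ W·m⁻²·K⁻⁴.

T ≈ 1660 K

For a small grey body in a large enclosure, net radiated power = εσA(T⁴ − T_w⁴).
Steady state: P = εσA(T⁴ − T_w⁴) with A = 4πr² = 3.632×10⁻⁵ m².
T⁴ = P/(εσA) + T_w⁴ = 5.19/(0.45·5.67×10⁻⁸·3.632×10⁻⁵) + (1200)⁴
    = 5.601×10¹² + 2.074×10¹² = 7.675×10¹² K⁴.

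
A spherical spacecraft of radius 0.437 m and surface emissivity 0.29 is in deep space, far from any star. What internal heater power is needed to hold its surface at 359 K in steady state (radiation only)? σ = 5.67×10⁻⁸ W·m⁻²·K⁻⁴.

P = εσ·4πr²·T⁴.
4πr² = 2.400 m²; T⁴ = 1.661×10¹⁰ K⁴.
P = 0.29·5.67×10⁻⁸·2.400·1.661×10¹⁰.

P ≈ 655 W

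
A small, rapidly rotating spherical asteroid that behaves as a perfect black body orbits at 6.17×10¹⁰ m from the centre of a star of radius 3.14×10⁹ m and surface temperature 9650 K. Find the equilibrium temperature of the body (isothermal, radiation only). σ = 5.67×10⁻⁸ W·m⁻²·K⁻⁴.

The star's surface emits σT_*⁴; at distance d the flux is S = σT_*⁴(R_*/d)².
S = 5.67×10⁻⁸·(9650)⁴·(3.14×10⁹/6.17×10¹⁰)² = 1.273×10⁶ W/m².
For an isothermal sphere T⁴ = (1−a)S/(4σ) = 5.615×10¹² K⁴.

T ≈ 1540 K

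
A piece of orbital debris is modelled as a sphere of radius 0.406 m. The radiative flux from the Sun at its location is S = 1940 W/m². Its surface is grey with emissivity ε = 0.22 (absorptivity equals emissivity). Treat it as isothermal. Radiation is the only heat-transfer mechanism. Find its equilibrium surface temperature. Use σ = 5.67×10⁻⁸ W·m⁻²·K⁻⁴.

T ≈ 304 K

At equilibrium, absorbed power = emitted power.
Absorbing cross-section = πr² = 0.5178 m²; emitting surface = 4πr² = 2.071 m² (ratio 4).
εS·A_cross = εσ·A_surf·T⁴  ⇒  T⁴ = S/(4σ)   (ε cancels).
T⁴ = 1940/(4·5.67×10⁻⁸) = 8.554×10⁹ K⁴.
T = (8.554×10⁹)^(1/4).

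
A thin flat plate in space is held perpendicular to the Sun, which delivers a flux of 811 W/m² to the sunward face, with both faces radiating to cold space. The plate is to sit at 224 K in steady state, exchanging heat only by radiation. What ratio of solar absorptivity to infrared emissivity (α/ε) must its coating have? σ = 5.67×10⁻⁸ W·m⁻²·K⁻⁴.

α/ε ≈ 0.352

Balance: αS·A = εσ·2A·T⁴ ⇒ α/ε = 2σT⁴/S.
α/ε = 2·5.67×10⁻⁸·(224)⁴/811 = 2·5.67×10⁻⁸·2.518×10⁹/811.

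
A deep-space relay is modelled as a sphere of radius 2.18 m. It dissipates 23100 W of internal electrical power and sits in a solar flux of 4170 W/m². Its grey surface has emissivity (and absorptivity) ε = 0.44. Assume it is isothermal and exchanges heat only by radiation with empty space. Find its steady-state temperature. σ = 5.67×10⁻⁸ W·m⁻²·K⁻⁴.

At steady state, absorbed solar power + internal power = radiated power.
Absorbed: α·S·A_cross = 0.44·4170·14.93 = 27390 W (cross-section πr²).
Total input = 27390 + 23100 = 50490 W.
Radiated: εσ·A_surf·T⁴ with A_surf = 4πr² = 59.72 m².
T⁴ = 50490/(0.44·5.67×10⁻⁸·59.72) = 3.389×10¹⁰ K⁴.

T ≈ 429 K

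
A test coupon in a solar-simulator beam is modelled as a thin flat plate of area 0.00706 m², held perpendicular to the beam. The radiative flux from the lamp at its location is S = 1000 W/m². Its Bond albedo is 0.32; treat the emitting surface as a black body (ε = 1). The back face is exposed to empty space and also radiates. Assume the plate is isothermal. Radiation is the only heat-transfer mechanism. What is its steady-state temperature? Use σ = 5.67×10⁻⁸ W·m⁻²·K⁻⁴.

At equilibrium, absorbed power = emitted power.
Absorbing cross-section = A = 0.007060 m²; emitting surface = 2A = 0.01412 m² (ratio 2).
(1−a)S·A_cross = εσ·A_surf·T⁴  ⇒  T⁴ = (1−a)S/(2σ).
T⁴ = 0.680·1000/(2·5.67×10⁻⁸) = 5.996×10⁹ K⁴.
T = (5.996×10⁹)^(1/4).

T ≈ 278 K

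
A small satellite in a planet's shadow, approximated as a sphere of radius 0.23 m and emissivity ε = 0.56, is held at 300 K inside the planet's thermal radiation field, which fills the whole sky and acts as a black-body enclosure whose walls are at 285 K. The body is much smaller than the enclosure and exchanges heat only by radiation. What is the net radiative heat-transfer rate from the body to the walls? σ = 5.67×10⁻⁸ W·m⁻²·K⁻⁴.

P_net ≈ 31.7 W

For a small grey body in a large enclosure: P_net = εσA(T_body⁴ − T_wall⁴).
A = 4πr² = 0.6648 m²; T_body⁴ − T_wall⁴ = 8.100×10⁹ − 6.598×10⁹ = 1.502×10⁹ K⁴.
|P_net| = 0.56·5.67×10⁻⁸·0.6648·1.502×10⁹.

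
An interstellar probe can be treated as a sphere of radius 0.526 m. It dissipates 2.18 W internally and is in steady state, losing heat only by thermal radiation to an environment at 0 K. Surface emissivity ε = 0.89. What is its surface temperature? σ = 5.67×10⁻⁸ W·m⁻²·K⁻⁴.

T ≈ 59.4 K

Steady state: internal power = radiated power, P = εσA T⁴.
Radiating area A = 4πr² = 3.477 m².
T⁴ = P/(εσA) = 2.18/(0.89·5.67×10⁻⁸·3.477) = 1.243×10⁷ K⁴.
T = (1.243×10⁷)^(1/4).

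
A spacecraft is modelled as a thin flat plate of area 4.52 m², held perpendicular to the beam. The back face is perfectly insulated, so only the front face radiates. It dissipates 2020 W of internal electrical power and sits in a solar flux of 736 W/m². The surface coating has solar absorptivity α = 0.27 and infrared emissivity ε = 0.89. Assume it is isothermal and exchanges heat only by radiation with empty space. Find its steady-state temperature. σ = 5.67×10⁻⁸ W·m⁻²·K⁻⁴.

At steady state, absorbed solar power + internal power = radiated power.
Absorbed: α·S·A_cross = 0.27·736·4.520 = 898.2 W (cross-section A).
Total input = 898.2 + 2020 = 2918 W.
Radiated: εσ·A_surf·T⁴ with A_surf = A = 4.520 m².
T⁴ = 2918/(0.89·5.67×10⁻⁸·4.520) = 1.279×10¹⁰ K⁴.

T ≈ 336 K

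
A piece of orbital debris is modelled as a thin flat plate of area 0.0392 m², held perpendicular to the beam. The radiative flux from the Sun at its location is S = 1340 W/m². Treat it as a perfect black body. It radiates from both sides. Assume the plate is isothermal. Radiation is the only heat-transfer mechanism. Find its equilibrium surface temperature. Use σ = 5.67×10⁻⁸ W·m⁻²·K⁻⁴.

At equilibrium, absorbed power = emitted power.
Absorbing cross-section = A = 0.03920 m²; emitting surface = 2A = 0.07840 m² (ratio 2).
S·A_cross = εσ·A_surf·T⁴  ⇒  T⁴ = S/(2σ).
T⁴ = 1.00·1340/(2·5.67×10⁻⁸) = 1.182×10¹⁰ K⁴.
T = (1.182×10¹⁰)^(1/4).

T ≈ 330 K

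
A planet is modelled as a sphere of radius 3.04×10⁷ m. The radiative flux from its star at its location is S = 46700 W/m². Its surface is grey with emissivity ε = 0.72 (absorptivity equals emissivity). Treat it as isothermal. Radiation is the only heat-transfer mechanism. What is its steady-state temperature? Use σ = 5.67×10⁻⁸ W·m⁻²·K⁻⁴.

T ≈ 674 K

At equilibrium, absorbed power = emitted power.
Absorbing cross-section = πr² = 2.903×10¹⁵ m²; emitting surface = 4πr² = 1.161×10¹⁶ m² (ratio 4).
εS·A_cross = εσ·A_surf·T⁴  ⇒  T⁴ = S/(4σ)   (ε cancels).
T⁴ = 46700/(4·5.67×10⁻⁸) = 2.059×10¹¹ K⁴.
T = (2.059×10¹¹)^(1/4).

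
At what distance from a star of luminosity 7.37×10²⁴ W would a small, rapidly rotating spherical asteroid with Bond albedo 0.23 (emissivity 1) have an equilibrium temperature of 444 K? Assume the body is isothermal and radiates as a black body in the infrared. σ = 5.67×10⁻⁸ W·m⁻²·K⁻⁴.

For an isothermal black-emitting sphere, (1−a)S·πr² = σ·4πr²·T⁴ ⇒ S = 4σT⁴/(1−a).
S = 4·5.67×10⁻⁸·(444)⁴/0.770 = 11450 W/m².
Flux falls as S = L/(4πd²), so d = √(L/(4πS)) = √(7.37×10²⁴/(4π·11450)).

d ≈ 7.16×10⁹ m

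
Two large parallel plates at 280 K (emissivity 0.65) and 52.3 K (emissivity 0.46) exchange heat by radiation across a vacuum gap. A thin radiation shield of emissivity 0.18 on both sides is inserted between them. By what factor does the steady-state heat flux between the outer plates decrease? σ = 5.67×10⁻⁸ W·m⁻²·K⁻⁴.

Without shield: q₀ = σΔ(T⁴)/(1/ε₁+1/ε₂−1) with denominator 2.712.
With shield the two gaps are in series; the resistances add: (1/ε₁+1/ε_s−1)+(1/ε_s+1/ε₂−1) = 6.094+6.729 = 12.82.
Heat-flux ratio q₀/q = 12.82/2.712.

factor ≈ 4.73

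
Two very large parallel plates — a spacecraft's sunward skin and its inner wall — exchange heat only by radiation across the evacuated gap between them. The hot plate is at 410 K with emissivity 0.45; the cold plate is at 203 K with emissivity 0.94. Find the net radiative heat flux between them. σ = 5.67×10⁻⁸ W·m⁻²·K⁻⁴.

q ≈ 659 W/m²

For two infinite grey parallel plates, q = σ(T₁⁴ − T₂⁴)/(1/ε₁ + 1/ε₂ − 1).
T₁⁴ − T₂⁴ = 2.826×10¹⁰ − 1.698×10⁹ = 2.656×10¹⁰ K⁴.
1/ε₁ + 1/ε₂ − 1 = 2.222 + 1.064 − 1 = 2.286.
q = 5.67×10⁻⁸ × 2.656×10¹⁰ / 2.286.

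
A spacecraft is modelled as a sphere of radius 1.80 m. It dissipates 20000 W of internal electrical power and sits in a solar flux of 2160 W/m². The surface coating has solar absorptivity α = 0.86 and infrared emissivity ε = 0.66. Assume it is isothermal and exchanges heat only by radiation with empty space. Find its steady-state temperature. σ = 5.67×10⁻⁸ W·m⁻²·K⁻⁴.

T ≈ 400 K

At steady state, absorbed solar power + internal power = radiated power.
Absorbed: α·S·A_cross = 0.86·2160·10.18 = 18910 W (cross-section πr²).
Total input = 18910 + 20000 = 38910 W.
Radiated: εσ·A_surf·T⁴ with A_surf = 4πr² = 40.72 m².
T⁴ = 38910/(0.66·5.67×10⁻⁸·40.72) = 2.554×10¹⁰ K⁴.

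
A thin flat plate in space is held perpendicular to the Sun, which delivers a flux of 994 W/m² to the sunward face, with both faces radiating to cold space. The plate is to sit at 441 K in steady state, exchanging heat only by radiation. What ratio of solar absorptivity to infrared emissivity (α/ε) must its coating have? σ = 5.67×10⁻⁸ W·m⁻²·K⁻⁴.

Balance: αS·A = εσ·2A·T⁴ ⇒ α/ε = 2σT⁴/S.
α/ε = 2·5.67×10⁻⁸·(441)⁴/994 = 2·5.67×10⁻⁸·3.782×10¹⁰/994.

α/ε ≈ 4.32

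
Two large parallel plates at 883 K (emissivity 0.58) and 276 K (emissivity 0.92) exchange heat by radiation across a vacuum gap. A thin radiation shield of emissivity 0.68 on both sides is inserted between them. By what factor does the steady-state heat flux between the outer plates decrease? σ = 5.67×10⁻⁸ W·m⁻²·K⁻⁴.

Without shield: q₀ = σΔ(T⁴)/(1/ε₁+1/ε₂−1) with denominator 1.811.
With shield the two gaps are in series; the resistances add: (1/ε₁+1/ε_s−1)+(1/ε_s+1/ε₂−1) = 2.195+1.558 = 3.752.
Heat-flux ratio q₀/q = 3.752/1.811.

factor ≈ 2.07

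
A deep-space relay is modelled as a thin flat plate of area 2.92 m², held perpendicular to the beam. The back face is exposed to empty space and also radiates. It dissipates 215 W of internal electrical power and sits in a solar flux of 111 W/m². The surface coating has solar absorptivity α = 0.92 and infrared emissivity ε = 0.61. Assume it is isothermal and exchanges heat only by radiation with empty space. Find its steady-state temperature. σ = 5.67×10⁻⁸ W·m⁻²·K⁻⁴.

T ≈ 225 K

At steady state, absorbed solar power + internal power = radiated power.
Absorbed: α·S·A_cross = 0.92·111·2.920 = 298.2 W (cross-section A).
Total input = 298.2 + 215 = 513.2 W.
Radiated: εσ·A_surf·T⁴ with A_surf = 2A = 5.840 m².
T⁴ = 513.2/(0.61·5.67×10⁻⁸·5.840) = 2.541×10⁹ K⁴.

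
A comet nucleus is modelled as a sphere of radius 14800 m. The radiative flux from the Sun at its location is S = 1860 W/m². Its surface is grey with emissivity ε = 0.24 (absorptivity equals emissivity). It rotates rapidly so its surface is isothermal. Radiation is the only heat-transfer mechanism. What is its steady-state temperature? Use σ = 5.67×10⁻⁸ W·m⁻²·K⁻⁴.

T ≈ 301 K

At equilibrium, absorbed power = emitted power.
Absorbing cross-section = πr² = 6.881×10⁸ m²; emitting surface = 4πr² = 2.753×10⁹ m² (ratio 4).
εS·A_cross = εσ·A_surf·T⁴  ⇒  T⁴ = S/(4σ)   (ε cancels).
T⁴ = 1860/(4·5.67×10⁻⁸) = 8.201×10⁹ K⁴.
T = (8.201×10⁹)^(1/4).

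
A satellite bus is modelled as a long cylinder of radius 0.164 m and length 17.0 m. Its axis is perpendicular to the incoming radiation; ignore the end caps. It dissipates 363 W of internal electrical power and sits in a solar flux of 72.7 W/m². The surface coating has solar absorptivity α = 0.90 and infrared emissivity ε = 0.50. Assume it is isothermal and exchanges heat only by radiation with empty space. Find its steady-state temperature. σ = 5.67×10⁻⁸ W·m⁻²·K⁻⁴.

At steady state, absorbed solar power + internal power = radiated power.
Absorbed: α·S·A_cross = 0.90·72.7·5.576 = 364.8 W (cross-section 2rL).
Total input = 364.8 + 363 = 727.8 W.
Radiated: εσ·A_surf·T⁴ with A_surf = 2πrL = 17.52 m².
T⁴ = 727.8/(0.50·5.67×10⁻⁸·17.52) = 1.466×10⁹ K⁴.

T ≈ 196 K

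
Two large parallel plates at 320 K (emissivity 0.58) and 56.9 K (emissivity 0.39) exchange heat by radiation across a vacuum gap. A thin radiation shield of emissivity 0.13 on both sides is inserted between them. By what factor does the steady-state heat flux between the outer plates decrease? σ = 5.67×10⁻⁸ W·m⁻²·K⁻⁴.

factor ≈ 5.37

Without shield: q₀ = σΔ(T⁴)/(1/ε₁+1/ε₂−1) with denominator 3.288.
With shield the two gaps are in series; the resistances add: (1/ε₁+1/ε_s−1)+(1/ε_s+1/ε₂−1) = 8.416+9.256 = 17.67.
Heat-flux ratio q₀/q = 17.67/3.288.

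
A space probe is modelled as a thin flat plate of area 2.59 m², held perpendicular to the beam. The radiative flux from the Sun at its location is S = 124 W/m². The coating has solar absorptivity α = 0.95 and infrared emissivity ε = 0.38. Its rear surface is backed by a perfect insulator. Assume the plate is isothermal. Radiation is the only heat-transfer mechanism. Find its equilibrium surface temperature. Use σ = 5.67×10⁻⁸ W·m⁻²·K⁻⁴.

T ≈ 272 K

At equilibrium, absorbed power = emitted power.
Absorbing cross-section = A = 2.590 m²; emitting surface = A = 2.590 m² (ratio 1).
αS·A_cross = εσ·A_surf·T⁴  ⇒  T⁴ = αS/(ε·1σ).
T⁴ = 0.950·124/(0.38·1·5.67×10⁻⁸) = 5.467×10⁹ K⁴.
T = (5.467×10⁹)^(1/4).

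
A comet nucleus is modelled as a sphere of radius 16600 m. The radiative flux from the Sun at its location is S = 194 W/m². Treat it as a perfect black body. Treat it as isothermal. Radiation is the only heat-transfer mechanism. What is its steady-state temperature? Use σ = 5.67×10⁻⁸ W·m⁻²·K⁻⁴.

At equilibrium, absorbed power = emitted power.
Absorbing cross-section = πr² = 8.657×10⁸ m²; emitting surface = 4πr² = 3.463×10⁹ m² (ratio 4).
S·A_cross = εσ·A_surf·T⁴  ⇒  T⁴ = S/(4σ).
T⁴ = 1.00·194/(4·5.67×10⁻⁸) = 8.554×10⁸ K⁴.
T = (8.554×10⁸)^(1/4).

T ≈ 171 K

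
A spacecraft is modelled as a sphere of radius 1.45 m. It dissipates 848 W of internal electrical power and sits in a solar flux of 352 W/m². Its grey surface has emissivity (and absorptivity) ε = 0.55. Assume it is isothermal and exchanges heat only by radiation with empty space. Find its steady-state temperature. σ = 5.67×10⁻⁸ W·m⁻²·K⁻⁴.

At steady state, absorbed solar power + internal power = radiated power.
Absorbed: α·S·A_cross = 0.55·352·6.605 = 1279 W (cross-section πr²).
Total input = 1279 + 848 = 2127 W.
Radiated: εσ·A_surf·T⁴ with A_surf = 4πr² = 26.42 m².
T⁴ = 2127/(0.55·5.67×10⁻⁸·26.42) = 2.581×10⁹ K⁴.

T ≈ 225 K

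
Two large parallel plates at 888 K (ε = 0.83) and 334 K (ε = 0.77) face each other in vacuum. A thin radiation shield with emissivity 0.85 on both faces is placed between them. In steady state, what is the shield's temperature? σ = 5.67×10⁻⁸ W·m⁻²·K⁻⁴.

In steady state the net flux on the hot side equals that on the cold side.
σ(T₁⁴−T_s⁴)/D₁ = σ(T_s⁴−T₂⁴)/D₂, with D₁ = 1/ε₁+1/ε_s−1 = 1.381, D₂ = 1/ε_s+1/ε₂−1 = 1.475.
Solve for T_s⁴: T_s⁴ = (D₂·T₁⁴ + D₁·T₂⁴)/(D₁+D₂) = 3.271×10¹¹ K⁴.

T_s ≈ 756 K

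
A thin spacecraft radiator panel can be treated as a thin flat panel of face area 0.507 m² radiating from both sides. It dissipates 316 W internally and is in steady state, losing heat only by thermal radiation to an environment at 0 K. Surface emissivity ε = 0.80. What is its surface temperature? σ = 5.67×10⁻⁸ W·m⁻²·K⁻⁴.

Steady state: internal power = radiated power, P = εσA T⁴.
Radiating area A = 2·0.507 = 1.014 m².
T⁴ = P/(εσA) = 316/(0.80·5.67×10⁻⁸·1.014) = 6.870×10⁹ K⁴.
T = (6.870×10⁹)^(1/4).

T ≈ 288 K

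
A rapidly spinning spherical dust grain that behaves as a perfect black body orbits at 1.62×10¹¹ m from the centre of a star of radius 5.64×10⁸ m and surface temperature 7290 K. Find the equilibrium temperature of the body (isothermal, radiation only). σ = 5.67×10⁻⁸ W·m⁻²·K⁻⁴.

The star's surface emits σT_*⁴; at distance d the flux is S = σT_*⁴(R_*/d)².
S = 5.67×10⁻⁸·(7290)⁴·(5.64×10⁸/1.62×10¹¹)² = 1941 W/m².
For an isothermal sphere T⁴ = (1−a)S/(4σ) = 8.558×10⁹ K⁴.

T ≈ 304 K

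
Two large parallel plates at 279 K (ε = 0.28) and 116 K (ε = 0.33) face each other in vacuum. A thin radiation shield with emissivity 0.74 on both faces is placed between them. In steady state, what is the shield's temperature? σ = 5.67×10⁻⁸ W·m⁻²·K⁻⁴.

In steady state the net flux on the hot side equals that on the cold side.
σ(T₁⁴−T_s⁴)/D₁ = σ(T_s⁴−T₂⁴)/D₂, with D₁ = 1/ε₁+1/ε_s−1 = 3.923, D₂ = 1/ε_s+1/ε₂−1 = 3.382.
Solve for T_s⁴: T_s⁴ = (D₂·T₁⁴ + D₁·T₂⁴)/(D₁+D₂) = 2.902×10⁹ K⁴.

T_s ≈ 232 K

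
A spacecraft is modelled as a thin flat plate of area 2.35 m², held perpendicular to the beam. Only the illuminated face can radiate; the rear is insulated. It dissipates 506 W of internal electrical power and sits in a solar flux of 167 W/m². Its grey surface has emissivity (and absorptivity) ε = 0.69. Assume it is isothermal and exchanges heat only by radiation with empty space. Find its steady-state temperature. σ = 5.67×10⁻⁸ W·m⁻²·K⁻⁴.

At steady state, absorbed solar power + internal power = radiated power.
Absorbed: α·S·A_cross = 0.69·167·2.350 = 270.8 W (cross-section A).
Total input = 270.8 + 506 = 776.8 W.
Radiated: εσ·A_surf·T⁴ with A_surf = A = 2.350 m².
T⁴ = 776.8/(0.69·5.67×10⁻⁸·2.350) = 8.449×10⁹ K⁴.

T ≈ 303 K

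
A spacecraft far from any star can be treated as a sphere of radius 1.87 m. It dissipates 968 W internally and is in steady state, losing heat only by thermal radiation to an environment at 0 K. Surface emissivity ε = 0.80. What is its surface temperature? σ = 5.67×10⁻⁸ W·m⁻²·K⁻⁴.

T ≈ 148 K

Steady state: internal power = radiated power, P = εσA T⁴.
Radiating area A = 4πr² = 43.94 m².
T⁴ = P/(εσA) = 968/(0.80·5.67×10⁻⁸·43.94) = 4.856×10⁸ K⁴.
T = (4.856×10⁸)^(1/4).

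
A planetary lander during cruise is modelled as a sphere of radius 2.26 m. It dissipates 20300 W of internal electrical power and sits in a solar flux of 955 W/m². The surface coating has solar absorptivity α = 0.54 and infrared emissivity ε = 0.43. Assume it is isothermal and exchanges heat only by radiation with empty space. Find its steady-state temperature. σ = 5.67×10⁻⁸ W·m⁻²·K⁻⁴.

At steady state, absorbed solar power + internal power = radiated power.
Absorbed: α·S·A_cross = 0.54·955·16.05 = 8275 W (cross-section πr²).
Total input = 8275 + 20300 = 28570 W.
Radiated: εσ·A_surf·T⁴ with A_surf = 4πr² = 64.18 m².
T⁴ = 28570/(0.43·5.67×10⁻⁸·64.18) = 1.826×10¹⁰ K⁴.

T ≈ 368 K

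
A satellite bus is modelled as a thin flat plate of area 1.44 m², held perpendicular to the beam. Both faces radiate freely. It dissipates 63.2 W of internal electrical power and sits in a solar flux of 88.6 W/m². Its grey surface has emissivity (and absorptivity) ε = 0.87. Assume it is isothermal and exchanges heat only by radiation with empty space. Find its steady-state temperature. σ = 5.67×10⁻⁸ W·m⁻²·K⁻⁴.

T ≈ 187 K

At steady state, absorbed solar power + internal power = radiated power.
Absorbed: α·S·A_cross = 0.87·88.6·1.440 = 111.0 W (cross-section A).
Total input = 111.0 + 63.2 = 174.2 W.
Radiated: εσ·A_surf·T⁴ with A_surf = 2A = 2.880 m².
T⁴ = 174.2/(0.87·5.67×10⁻⁸·2.880) = 1.226×10⁹ K⁴.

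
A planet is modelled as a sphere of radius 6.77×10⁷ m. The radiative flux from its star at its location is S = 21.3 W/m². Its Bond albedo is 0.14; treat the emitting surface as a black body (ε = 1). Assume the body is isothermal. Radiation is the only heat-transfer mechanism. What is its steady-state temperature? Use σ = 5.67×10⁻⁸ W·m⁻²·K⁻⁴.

At equilibrium, absorbed power = emitted power.
Absorbing cross-section = πr² = 1.440×10¹⁶ m²; emitting surface = 4πr² = 5.760×10¹⁶ m² (ratio 4).
(1−a)S·A_cross = εσ·A_surf·T⁴  ⇒  T⁴ = (1−a)S/(4σ).
T⁴ = 0.860·21.3/(4·5.67×10⁻⁸) = 8.077×10⁷ K⁴.
T = (8.077×10⁷)^(1/4).

T ≈ 94.8 K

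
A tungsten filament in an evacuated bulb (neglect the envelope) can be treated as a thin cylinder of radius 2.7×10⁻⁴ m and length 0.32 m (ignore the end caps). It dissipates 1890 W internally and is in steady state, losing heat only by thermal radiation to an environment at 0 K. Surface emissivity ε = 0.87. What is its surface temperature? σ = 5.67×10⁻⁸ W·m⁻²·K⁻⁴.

Steady state: internal power = radiated power, P = εσA T⁴.
Radiating area A = 2πrL = 5.429×10⁻⁴ m².
T⁴ = P/(εσA) = 1890/(0.87·5.67×10⁻⁸·5.429×10⁻⁴) = 7.058×10¹³ K⁴.
T = (7.058×10¹³)^(1/4).

T ≈ 2900 K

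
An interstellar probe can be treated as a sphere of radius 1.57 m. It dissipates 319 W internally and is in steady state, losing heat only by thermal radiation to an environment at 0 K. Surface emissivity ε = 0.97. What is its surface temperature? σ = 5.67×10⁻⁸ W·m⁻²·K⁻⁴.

T ≈ 117 K

Steady state: internal power = radiated power, P = εσA T⁴.
Radiating area A = 4πr² = 30.97 m².
T⁴ = P/(εσA) = 319/(0.97·5.67×10⁻⁸·30.97) = 1.873×10⁸ K⁴.
T = (1.873×10⁸)^(1/4).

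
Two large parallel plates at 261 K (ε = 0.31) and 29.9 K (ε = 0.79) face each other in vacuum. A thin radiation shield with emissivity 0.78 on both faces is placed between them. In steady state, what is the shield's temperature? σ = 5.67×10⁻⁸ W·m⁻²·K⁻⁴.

In steady state the net flux on the hot side equals that on the cold side.
σ(T₁⁴−T_s⁴)/D₁ = σ(T_s⁴−T₂⁴)/D₂, with D₁ = 1/ε₁+1/ε_s−1 = 3.508, D₂ = 1/ε_s+1/ε₂−1 = 1.548.
Solve for T_s⁴: T_s⁴ = (D₂·T₁⁴ + D₁·T₂⁴)/(D₁+D₂) = 1.421×10⁹ K⁴.

T_s ≈ 194 K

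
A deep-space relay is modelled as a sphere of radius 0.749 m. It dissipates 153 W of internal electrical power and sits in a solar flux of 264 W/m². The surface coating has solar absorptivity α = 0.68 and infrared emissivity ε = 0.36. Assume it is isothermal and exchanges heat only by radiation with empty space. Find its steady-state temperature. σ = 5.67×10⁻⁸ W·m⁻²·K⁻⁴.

At steady state, absorbed solar power + internal power = radiated power.
Absorbed: α·S·A_cross = 0.68·264·1.762 = 316.4 W (cross-section πr²).
Total input = 316.4 + 153 = 469.4 W.
Radiated: εσ·A_surf·T⁴ with A_surf = 4πr² = 7.050 m².
T⁴ = 469.4/(0.36·5.67×10⁻⁸·7.050) = 3.262×10⁹ K⁴.

T ≈ 239 K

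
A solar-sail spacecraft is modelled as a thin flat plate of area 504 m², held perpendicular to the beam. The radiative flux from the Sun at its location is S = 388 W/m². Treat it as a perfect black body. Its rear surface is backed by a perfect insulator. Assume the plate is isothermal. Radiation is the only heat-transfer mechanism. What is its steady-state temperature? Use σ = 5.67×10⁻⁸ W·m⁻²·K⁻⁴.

At equilibrium, absorbed power = emitted power.
Absorbing cross-section = A = 504.0 m²; emitting surface = A = 504.0 m² (ratio 1).
S·A_cross = εσ·A_surf·T⁴  ⇒  T⁴ = S/(1σ).
T⁴ = 1.00·388/(1·5.67×10⁻⁸) = 6.843×10⁹ K⁴.
T = (6.843×10⁹)^(1/4).

T ≈ 288 K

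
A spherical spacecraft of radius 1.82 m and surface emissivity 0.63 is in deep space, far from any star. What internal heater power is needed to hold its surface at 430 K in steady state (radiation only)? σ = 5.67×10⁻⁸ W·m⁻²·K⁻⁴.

P ≈ 50800 W

P = εσ·4πr²·T⁴.
4πr² = 41.62 m²; T⁴ = 3.419×10¹⁰ K⁴.
P = 0.63·5.67×10⁻⁸·41.62·3.419×10¹⁰.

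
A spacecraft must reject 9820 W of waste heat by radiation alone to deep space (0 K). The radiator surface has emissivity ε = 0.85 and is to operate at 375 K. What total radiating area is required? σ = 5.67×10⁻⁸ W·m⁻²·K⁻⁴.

P = εσA T⁴ ⇒ A = P/(εσT⁴).
T⁴ = 1.978×10¹⁰ K⁴.
A = 9820/(0.85 × 5.67×10⁻⁸ × 1.978×10¹⁰).

A ≈ 10.3 m²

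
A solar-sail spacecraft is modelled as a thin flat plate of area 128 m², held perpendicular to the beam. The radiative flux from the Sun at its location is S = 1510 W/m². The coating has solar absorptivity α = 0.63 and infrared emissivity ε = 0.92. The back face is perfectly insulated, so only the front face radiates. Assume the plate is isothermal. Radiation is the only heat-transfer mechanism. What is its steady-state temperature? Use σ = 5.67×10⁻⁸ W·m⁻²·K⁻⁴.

At equilibrium, absorbed power = emitted power.
Absorbing cross-section = A = 128.0 m²; emitting surface = A = 128.0 m² (ratio 1).
αS·A_cross = εσ·A_surf·T⁴  ⇒  T⁴ = αS/(ε·1σ).
T⁴ = 0.630·1510/(0.92·1·5.67×10⁻⁸) = 1.824×10¹⁰ K⁴.
T = (1.824×10¹⁰)^(1/4).

T ≈ 367 K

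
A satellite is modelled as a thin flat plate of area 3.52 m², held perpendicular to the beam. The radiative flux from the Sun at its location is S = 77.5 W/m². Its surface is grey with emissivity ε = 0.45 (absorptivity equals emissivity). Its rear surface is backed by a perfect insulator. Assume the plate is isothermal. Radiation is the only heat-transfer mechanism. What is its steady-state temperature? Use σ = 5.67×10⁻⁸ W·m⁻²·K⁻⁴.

T ≈ 192 K

At equilibrium, absorbed power = emitted power.
Absorbing cross-section = A = 3.520 m²; emitting surface = A = 3.520 m² (ratio 1).
εS·A_cross = εσ·A_surf·T⁴  ⇒  T⁴ = S/(1σ)   (ε cancels).
T⁴ = 77.5/(1·5.67×10⁻⁸) = 1.367×10⁹ K⁴.
T = (1.367×10⁹)^(1/4).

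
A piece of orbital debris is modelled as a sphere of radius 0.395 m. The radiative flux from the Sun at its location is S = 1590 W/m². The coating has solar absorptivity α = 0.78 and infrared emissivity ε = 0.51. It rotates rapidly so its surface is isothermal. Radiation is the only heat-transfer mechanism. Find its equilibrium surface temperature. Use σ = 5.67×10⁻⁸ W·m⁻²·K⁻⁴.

At equilibrium, absorbed power = emitted power.
Absorbing cross-section = πr² = 0.4902 m²; emitting surface = 4πr² = 1.961 m² (ratio 4).
αS·A_cross = εσ·A_surf·T⁴  ⇒  T⁴ = αS/(ε·4σ).
T⁴ = 0.780·1590/(0.51·4·5.67×10⁻⁸) = 1.072×10¹⁰ K⁴.
T = (1.072×10¹⁰)^(1/4).

T ≈ 322 K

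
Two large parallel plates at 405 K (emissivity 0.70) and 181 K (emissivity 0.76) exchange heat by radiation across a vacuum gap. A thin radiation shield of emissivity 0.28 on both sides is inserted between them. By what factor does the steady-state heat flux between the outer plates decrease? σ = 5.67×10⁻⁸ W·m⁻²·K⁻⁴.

Without shield: q₀ = σΔ(T⁴)/(1/ε₁+1/ε₂−1) with denominator 1.744.
With shield the two gaps are in series; the resistances add: (1/ε₁+1/ε_s−1)+(1/ε_s+1/ε₂−1) = 4.000+3.887 = 7.887.
Heat-flux ratio q₀/q = 7.887/1.744.

factor ≈ 4.52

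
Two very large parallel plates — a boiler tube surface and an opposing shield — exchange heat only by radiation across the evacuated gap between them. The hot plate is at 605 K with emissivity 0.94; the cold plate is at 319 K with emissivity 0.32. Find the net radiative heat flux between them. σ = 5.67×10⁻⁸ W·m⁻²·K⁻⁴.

q ≈ 2200 W/m²

For two infinite grey parallel plates, q = σ(T₁⁴ − T₂⁴)/(1/ε₁ + 1/ε₂ − 1).
T₁⁴ − T₂⁴ = 1.340×10¹¹ − 1.036×10¹⁰ = 1.236×10¹¹ K⁴.
1/ε₁ + 1/ε₂ − 1 = 1.064 + 3.125 − 1 = 3.189.
q = 5.67×10⁻⁸ × 1.236×10¹¹ / 3.189.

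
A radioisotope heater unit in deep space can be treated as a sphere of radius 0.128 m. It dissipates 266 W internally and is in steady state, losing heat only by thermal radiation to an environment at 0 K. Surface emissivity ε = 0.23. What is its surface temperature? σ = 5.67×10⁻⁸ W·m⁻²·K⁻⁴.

Steady state: internal power = radiated power, P = εσA T⁴.
Radiating area A = 4πr² = 0.2059 m².
T⁴ = P/(εσA) = 266/(0.23·5.67×10⁻⁸·0.2059) = 9.907×10¹⁰ K⁴.
T = (9.907×10¹⁰)^(1/4).

T ≈ 561 K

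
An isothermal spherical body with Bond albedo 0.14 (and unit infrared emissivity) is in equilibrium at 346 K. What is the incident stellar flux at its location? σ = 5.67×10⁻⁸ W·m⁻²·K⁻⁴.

(1−a)S·πr² = σ·4πr²·T⁴ ⇒ S = 4σT⁴/(1−a).
S = 4·5.67×10⁻⁸·1.433×10¹⁰/0.860.

S ≈ 3780 W/m²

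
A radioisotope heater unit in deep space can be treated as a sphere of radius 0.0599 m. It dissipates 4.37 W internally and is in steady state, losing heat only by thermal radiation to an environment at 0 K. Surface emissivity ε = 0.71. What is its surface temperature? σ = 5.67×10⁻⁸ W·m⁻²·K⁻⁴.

Steady state: internal power = radiated power, P = εσA T⁴.
Radiating area A = 4πr² = 0.04509 m².
T⁴ = P/(εσA) = 4.37/(0.71·5.67×10⁻⁸·0.04509) = 2.408×10⁹ K⁴.
T = (2.408×10⁹)^(1/4).

T ≈ 222 K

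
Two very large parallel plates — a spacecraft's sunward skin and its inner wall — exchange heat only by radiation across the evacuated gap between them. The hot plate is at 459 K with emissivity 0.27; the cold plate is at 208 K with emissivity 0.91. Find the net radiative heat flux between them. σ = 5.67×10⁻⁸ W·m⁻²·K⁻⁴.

For two infinite grey parallel plates, q = σ(T₁⁴ − T₂⁴)/(1/ε₁ + 1/ε₂ − 1).
T₁⁴ − T₂⁴ = 4.439×10¹⁰ − 1.872×10⁹ = 4.251×10¹⁰ K⁴.
1/ε₁ + 1/ε₂ − 1 = 3.704 + 1.099 − 1 = 3.803.
q = 5.67×10⁻⁸ × 4.251×10¹⁰ / 3.803.

q ≈ 634 W/m²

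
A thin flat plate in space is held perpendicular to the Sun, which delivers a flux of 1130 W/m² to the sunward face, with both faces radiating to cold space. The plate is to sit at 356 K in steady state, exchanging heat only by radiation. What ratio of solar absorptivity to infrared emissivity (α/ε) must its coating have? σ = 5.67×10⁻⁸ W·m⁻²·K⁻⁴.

Balance: αS·A = εσ·2A·T⁴ ⇒ α/ε = 2σT⁴/S.
α/ε = 2·5.67×10⁻⁸·(356)⁴/1130 = 2·5.67×10⁻⁸·1.606×10¹⁰/1130.

α/ε ≈ 1.61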